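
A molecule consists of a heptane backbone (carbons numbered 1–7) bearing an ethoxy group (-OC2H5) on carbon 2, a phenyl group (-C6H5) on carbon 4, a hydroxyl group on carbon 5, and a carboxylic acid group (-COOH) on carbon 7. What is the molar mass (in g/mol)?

Atom tally by fragment:
  CH3 → C:1 H:3
  CH(OC2H5) → C:3 H:6 O:1
  CH2 → C:1 H:2
  CH(C6H5) → C:7 H:6
  CH(OH) → C:1 H:2 O:1
  CH2 → C:1 H:2
  CH2COOH → C:2 H:3 O:2
Element totals:
  C: 16
  H: 24
  O: 4
Molecular formula: C16H24O4.
  M = 16(12.011) + 24(1.008) + 4(15.999)
    = 192.176 + 24.192 + 63.996 = 280.364

280.36 g/mol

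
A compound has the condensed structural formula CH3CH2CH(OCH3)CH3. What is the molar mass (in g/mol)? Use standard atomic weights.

Atom tally by fragment:
  CH3 → C:1 H:3
  CH2 → C:1 H:2
  CH(OCH3) → C:2 H:4 O:1
  CH3 → C:1 H:3
Element totals:
  C: 5
  H: 12
  O: 1
Molecular formula: C5H12O.
  M = 5(12.011) + 12(1.008) + 15.999
    = 60.055 + 12.096 + 15.999 = 88.150

88.15 g/mol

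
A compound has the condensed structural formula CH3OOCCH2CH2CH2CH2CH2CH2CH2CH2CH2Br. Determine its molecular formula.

Atom tally by fragment:
  CH3OOCCH2 → C:3 H:5 O:2
  CH2 → C:1 H:2
  CH2 → C:1 H:2
  CH2 → C:1 H:2
  CH2 → C:1 H:2
  CH2 → C:1 H:2
  CH2 → C:1 H:2
  CH2 → C:1 H:2
  CH2Br → C:1 H:2 Br:1
Element totals:
  C: 11
  H: 21
  Br: 1
  O: 2

C11H21BrO2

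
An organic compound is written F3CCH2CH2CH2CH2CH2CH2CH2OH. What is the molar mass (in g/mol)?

184.20 g/mol

Atom tally by fragment:
  F3CCH2 → C:2 H:2 F:3
  CH2 → C:1 H:2
  CH2 → C:1 H:2
  CH2 → C:1 H:2
  CH2 → C:1 H:2
  CH2CH2OH → C:2 H:5 O:1
Element totals:
  C: 8
  H: 15
  F: 3
  O: 1
Molecular formula: C8H15F3O.
  M = 8(12.011) + 15(1.008) + 3(18.998) + 15.999
    = 96.088 + 15.120 + 56.994 + 15.999 = 184.201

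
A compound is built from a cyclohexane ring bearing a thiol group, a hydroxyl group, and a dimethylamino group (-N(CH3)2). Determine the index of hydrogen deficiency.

Atom tally by fragment:
  cyclohexane ring core → C:6 H:12
  (− 3 ring H displaced by substituents)
  + SH → S:1 H:1
  + OH → O:1 H:1
  + N(CH3)2 → N:1 C:2 H:6
Element totals:
  C: 8
  H: 17
  N: 1
  O: 1
  S: 1
Molecular formula: C8H17NOS.
DoU = (2C + 2 + N − H − X) / 2 = (2·8 + 2 + 1 − 17 − 0) / 2 = 1.

1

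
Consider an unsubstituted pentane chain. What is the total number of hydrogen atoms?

Atom tally by fragment:
  CH3 → C:1 H:3
  CH2 → C:1 H:2
  CH2 → C:1 H:2
  CH2 → C:1 H:2
  CH3 → C:1 H:3
Element totals:
  C: 5
  H: 12

12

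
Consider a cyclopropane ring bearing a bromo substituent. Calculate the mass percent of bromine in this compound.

66.05%

Atom tally by fragment:
  cyclopropane ring core → C:3 H:6
  (− 1 ring H displaced by substituents)
  + Br → Br:1
Element totals:
  C: 3
  H: 5
  Br: 1
Molecular formula: C3H5Br.
Molar mass = 120.977 g/mol.
Mass from Br: 1 × 79.904 = 79.904 g/mol.
%Br = 79.904 / 120.977 × 100 = 66.05%.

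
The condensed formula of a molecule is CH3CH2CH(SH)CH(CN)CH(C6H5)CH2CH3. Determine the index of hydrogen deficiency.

Atom tally by fragment:
  CH3 → C:1 H:3
  CH2 → C:1 H:2
  CH(SH) → C:1 H:2 S:1
  CH(CN) → C:2 H:1 N:1
  CH(C6H5) → C:7 H:6
  CH2 → C:1 H:2
  CH3 → C:1 H:3
Element totals:
  C: 14
  H: 19
  N: 1
  S: 1
Molecular formula: C14H19NS.
DoU = (2C + 2 + N − H − X) / 2 = (2·14 + 2 + 1 − 19 − 0) / 2 = 6.

6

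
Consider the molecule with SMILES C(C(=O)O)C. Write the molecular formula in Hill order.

C3H6O2

Atom tally by fragment:
  HOOCCH2 → C:2 H:3 O:2
  CH3 → C:1 H:3
Element totals:
  C: 3
  H: 6
  O: 2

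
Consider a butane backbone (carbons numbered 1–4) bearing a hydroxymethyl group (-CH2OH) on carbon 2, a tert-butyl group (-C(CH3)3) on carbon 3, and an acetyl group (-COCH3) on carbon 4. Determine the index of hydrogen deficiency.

Atom tally by fragment:
  CH3 → C:1 H:3
  CH(CH2OH) → C:2 H:4 O:1
  CH(C(CH3)3) → C:5 H:10
  CH2COCH3 → C:3 H:5 O:1
Element totals:
  C: 11
  H: 22
  O: 2
Molecular formula: C11H22O2.
DoU = (2C + 2 + N − H − X) / 2 = (2·11 + 2 + 0 − 22 − 0) / 2 = 1.

1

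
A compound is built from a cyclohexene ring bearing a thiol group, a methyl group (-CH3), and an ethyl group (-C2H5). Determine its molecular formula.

Atom tally by fragment:
  cyclohexene ring core → C:6 H:10
  (− 3 ring H displaced by substituents)
  + SH → S:1 H:1
  + CH3 → C:1 H:3
  + C2H5 → C:2 H:5
Element totals:
  C: 9
  H: 16
  S: 1

C9H16S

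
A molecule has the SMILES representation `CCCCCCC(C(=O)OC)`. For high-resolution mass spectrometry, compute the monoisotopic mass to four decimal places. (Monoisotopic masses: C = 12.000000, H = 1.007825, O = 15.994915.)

158.1307

Atom tally by fragment:
  CH3 → C:1 H:3
  CH2 → C:1 H:2
  CH2 → C:1 H:2
  CH2 → C:1 H:2
  CH2 → C:1 H:2
  CH2 → C:1 H:2
  CH2COOCH3 → C:3 H:5 O:2
Element totals:
  C: 9
  H: 18
  O: 2
Molecular formula: C9H18O2.
  M = 9(12.0) + 18(1.007825) + 2(15.994915)
    = 108.000000 + 18.140850 + 31.989830 = 158.130680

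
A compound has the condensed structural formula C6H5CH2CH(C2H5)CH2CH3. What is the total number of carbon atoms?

Atom tally by fragment:
  C6H5CH2 → C:7 H:7
  CH(C2H5) → C:3 H:6
  CH2 → C:1 H:2
  CH3 → C:1 H:3
Element totals:
  C: 12
  H: 18

12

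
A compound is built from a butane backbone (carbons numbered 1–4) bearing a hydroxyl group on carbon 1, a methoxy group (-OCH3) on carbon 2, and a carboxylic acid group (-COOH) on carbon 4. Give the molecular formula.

Atom tally by fragment:
  HOCH2 → C:1 H:3 O:1
  CH(OCH3) → C:2 H:4 O:1
  CH2 → C:1 H:2
  CH2COOH → C:2 H:3 O:2
Element totals:
  C: 6
  H: 12
  O: 4

C6H12O4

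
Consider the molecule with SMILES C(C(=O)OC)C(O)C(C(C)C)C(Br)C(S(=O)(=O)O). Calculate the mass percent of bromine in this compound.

Atom tally by fragment:
  CH3OOCCH2 → C:3 H:5 O:2
  CH(OH) → C:1 H:2 O:1
  CH(CH(CH3)2) → C:4 H:8
  CH(Br) → C:1 H:1 Br:1
  CH2SO3H → C:1 H:3 S:1 O:3
Element totals:
  C: 10
  H: 19
  Br: 1
  O: 6
  S: 1
Molecular formula: C10H19BrO6S.
Molar mass = 347.220 g/mol.
Mass from Br: 1 × 79.904 = 79.904 g/mol.
%Br = 79.904 / 347.220 × 100 = 23.01%.

23.01%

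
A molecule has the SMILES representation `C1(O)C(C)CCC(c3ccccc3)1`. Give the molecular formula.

C12H16O

Atom tally by fragment:
  cyclopentane ring core → C:5 H:10
  (− 3 ring H displaced by substituents)
  + OH → O:1 H:1
  + CH3 → C:1 H:3
  + C6H5 → C:6 H:5
Element totals:
  C: 12
  H: 16
  O: 1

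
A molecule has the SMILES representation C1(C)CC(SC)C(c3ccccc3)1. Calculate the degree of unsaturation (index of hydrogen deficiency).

5

Atom tally by fragment:
  cyclobutane ring core → C:4 H:8
  (− 3 ring H displaced by substituents)
  + CH3 → C:1 H:3
  + SCH3 → C:1 H:3 S:1
  + C6H5 → C:6 H:5
Element totals:
  C: 12
  H: 16
  S: 1
Molecular formula: C12H16S.
DoU = (2C + 2 + N − H − X) / 2 = (2·12 + 2 + 0 − 16 − 0) / 2 = 5.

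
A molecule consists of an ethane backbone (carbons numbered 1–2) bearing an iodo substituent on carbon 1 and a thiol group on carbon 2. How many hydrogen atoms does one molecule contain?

5

Atom tally by fragment:
  ICH2 → C:1 H:2 I:1
  CH2SH → C:1 H:3 S:1
Element totals:
  C: 2
  H: 5
  I: 1
  S: 1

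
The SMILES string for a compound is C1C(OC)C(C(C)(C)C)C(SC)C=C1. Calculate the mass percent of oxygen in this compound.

7.46%

Atom tally by fragment:
  cyclohexene ring core → C:6 H:10
  (− 3 ring H displaced by substituents)
  + OCH3 → C:1 H:3 O:1
  + C(CH3)3 → C:4 H:9
  + SCH3 → C:1 H:3 S:1
Element totals:
  C: 12
  H: 22
  O: 1
  S: 1
Molecular formula: C12H22OS.
Molar mass = 214.367 g/mol.
Mass from O: 1 × 15.999 = 15.999 g/mol.
%O = 15.999 / 214.367 × 100 = 7.46%.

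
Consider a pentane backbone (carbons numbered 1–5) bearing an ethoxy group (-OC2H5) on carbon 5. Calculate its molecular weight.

116.20 g/mol

Atom tally by fragment:
  CH3 → C:1 H:3
  CH2 → C:1 H:2
  CH2 → C:1 H:2
  CH2 → C:1 H:2
  CH2OC2H5 → C:3 H:7 O:1
Element totals:
  C: 7
  H: 16
  O: 1
Molecular formula: C7H16O.
  M = 7(12.011) + 16(1.008) + 15.999
    = 84.077 + 16.128 + 15.999 = 116.204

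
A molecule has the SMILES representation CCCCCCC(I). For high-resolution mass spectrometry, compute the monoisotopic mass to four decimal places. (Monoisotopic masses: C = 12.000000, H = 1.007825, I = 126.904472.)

226.0218

Atom tally by fragment:
  CH3 → C:1 H:3
  CH2 → C:1 H:2
  CH2 → C:1 H:2
  CH2 → C:1 H:2
  CH2 → C:1 H:2
  CH2 → C:1 H:2
  CH2I → C:1 H:2 I:1
Element totals:
  C: 7
  H: 15
  I: 1
Molecular formula: C7H15I.
  M = 7(12.0) + 15(1.007825) + 126.904472
    = 84.000000 + 15.117375 + 126.904472 = 226.021847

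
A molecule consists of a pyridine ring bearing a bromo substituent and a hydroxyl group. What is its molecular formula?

C5H4BrNO

Atom tally by fragment:
  pyridine ring core → C:5 H:5 N:1
  (− 2 ring H displaced by substituents)
  + Br → Br:1
  + OH → O:1 H:1
Element totals:
  C: 5
  H: 4
  Br: 1
  N: 1
  O: 1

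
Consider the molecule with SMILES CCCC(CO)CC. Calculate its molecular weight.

Atom tally by fragment:
  CH3 → C:1 H:3
  CH2 → C:1 H:2
  CH2 → C:1 H:2
  CH(CH2OH) → C:2 H:4 O:1
  CH2 → C:1 H:2
  CH3 → C:1 H:3
Element totals:
  C: 7
  H: 16
  O: 1
Molecular formula: C7H16O.
  M = 7(12.011) + 16(1.008) + 15.999
    = 84.077 + 16.128 + 15.999 = 116.204

116.20 g/mol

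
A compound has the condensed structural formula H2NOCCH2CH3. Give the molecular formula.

C3H7NO

Atom tally by fragment:
  H2NOCCH2 → C:2 H:4 O:1 N:1
  CH3 → C:1 H:3
Element totals:
  C: 3
  H: 7
  N: 1
  O: 1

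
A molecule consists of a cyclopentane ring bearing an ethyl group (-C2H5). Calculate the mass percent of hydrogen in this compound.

14.37%

Atom tally by fragment:
  cyclopentane ring core → C:5 H:10
  (− 1 ring H displaced by substituents)
  + C2H5 → C:2 H:5
Element totals:
  C: 7
  H: 14
Molecular formula: C7H14.
Molar mass = 98.189 g/mol.
Mass from H: 14 × 1.008 = 14.112 g/mol.
%H = 14.112 / 98.189 × 100 = 14.37%.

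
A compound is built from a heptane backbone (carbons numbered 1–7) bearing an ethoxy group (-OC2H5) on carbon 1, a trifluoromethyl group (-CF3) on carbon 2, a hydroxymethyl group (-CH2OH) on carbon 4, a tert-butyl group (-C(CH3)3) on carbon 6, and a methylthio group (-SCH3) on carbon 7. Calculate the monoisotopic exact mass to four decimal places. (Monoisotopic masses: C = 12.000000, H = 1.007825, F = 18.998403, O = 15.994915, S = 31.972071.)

Atom tally by fragment:
  C2H5OCH2 → C:3 H:7 O:1
  CH(CF3) → C:2 H:1 F:3
  CH2 → C:1 H:2
  CH(CH2OH) → C:2 H:4 O:1
  CH2 → C:1 H:2
  CH(C(CH3)3) → C:5 H:10
  CH2SCH3 → C:2 H:5 S:1
Element totals:
  C: 16
  H: 31
  F: 3
  O: 2
  S: 1
Molecular formula: C16H31F3O2S.
  M = 16(12.0) + 31(1.007825) + 3(18.998403) + 2(15.994915) + 31.972071
    = 192.000000 + 31.242575 + 56.995209 + 31.989830 + 31.972071 = 344.199685

344.1997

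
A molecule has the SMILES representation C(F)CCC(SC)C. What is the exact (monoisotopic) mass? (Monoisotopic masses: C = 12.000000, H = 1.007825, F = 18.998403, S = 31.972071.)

Atom tally by fragment:
  FCH2 → C:1 H:2 F:1
  CH2 → C:1 H:2
  CH2 → C:1 H:2
  CH(SCH3) → C:2 H:4 S:1
  CH3 → C:1 H:3
Element totals:
  C: 6
  H: 13
  F: 1
  S: 1
Molecular formula: C6H13FS.
  M = 6(12.0) + 13(1.007825) + 18.998403 + 31.972071
    = 72.000000 + 13.101725 + 18.998403 + 31.972071 = 136.072199

136.0722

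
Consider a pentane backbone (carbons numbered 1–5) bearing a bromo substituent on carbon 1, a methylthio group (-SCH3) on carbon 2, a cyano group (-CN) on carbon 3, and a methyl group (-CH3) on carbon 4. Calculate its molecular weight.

Atom tally by fragment:
  BrCH2 → C:1 H:2 Br:1
  CH(SCH3) → C:2 H:4 S:1
  CH(CN) → C:2 H:1 N:1
  CH(CH3) → C:2 H:4
  CH3 → C:1 H:3
Element totals:
  C: 8
  H: 14
  Br: 1
  N: 1
  S: 1
Molecular formula: C8H14BrNS.
  M = 8(12.011) + 14(1.008) + 79.904 + 14.007 + 32.06
    = 96.088 + 14.112 + 79.904 + 14.007 + 32.060 = 236.171

236.17 g/mol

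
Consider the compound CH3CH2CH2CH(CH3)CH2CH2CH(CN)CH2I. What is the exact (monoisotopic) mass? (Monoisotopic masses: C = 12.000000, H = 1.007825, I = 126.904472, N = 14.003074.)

279.0484

Atom tally by fragment:
  CH3 → C:1 H:3
  CH2 → C:1 H:2
  CH2 → C:1 H:2
  CH(CH3) → C:2 H:4
  CH2 → C:1 H:2
  CH2 → C:1 H:2
  CH(CN) → C:2 H:1 N:1
  CH2I → C:1 H:2 I:1
Element totals:
  C: 10
  H: 18
  I: 1
  N: 1
Molecular formula: C10H18IN.
  M = 10(12.0) + 18(1.007825) + 126.904472 + 14.003074
    = 120.000000 + 18.140850 + 126.904472 + 14.003074 = 279.048396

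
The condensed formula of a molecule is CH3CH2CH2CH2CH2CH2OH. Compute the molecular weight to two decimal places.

Atom tally by fragment:
  CH3 → C:1 H:3
  CH2 → C:1 H:2
  CH2 → C:1 H:2
  CH2 → C:1 H:2
  CH2CH2OH → C:2 H:5 O:1
Element totals:
  C: 6
  H: 14
  O: 1
Molecular formula: C6H14O.
  M = 6(12.011) + 14(1.008) + 15.999
    = 72.066 + 14.112 + 15.999 = 102.177

102.18 g/mol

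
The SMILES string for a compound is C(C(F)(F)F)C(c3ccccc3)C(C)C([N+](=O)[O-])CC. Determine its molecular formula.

C14H18F3NO2

Atom tally by fragment:
  F3CCH2 → C:2 H:2 F:3
  CH(C6H5) → C:7 H:6
  CH(CH3) → C:2 H:4
  CH(NO2) → C:1 H:1 N:1 O:2
  CH2 → C:1 H:2
  CH3 → C:1 H:3
Element totals:
  C: 14
  H: 18
  F: 3
  N: 1
  O: 2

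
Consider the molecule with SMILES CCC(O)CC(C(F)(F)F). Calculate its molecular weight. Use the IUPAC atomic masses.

Atom tally by fragment:
  CH3 → C:1 H:3
  CH2 → C:1 H:2
  CH(OH) → C:1 H:2 O:1
  CH2 → C:1 H:2
  CH2CF3 → C:2 H:2 F:3
Element totals:
  C: 6
  H: 11
  F: 3
  O: 1
Molecular formula: C6H11F3O.
  M = 6(12.011) + 11(1.008) + 3(18.998) + 15.999
    = 72.066 + 11.088 + 56.994 + 15.999 = 156.147

156.15 g/mol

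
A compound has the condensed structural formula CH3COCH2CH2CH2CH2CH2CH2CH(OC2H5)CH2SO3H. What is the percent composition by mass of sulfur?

11.43%

Element totals:
  C: 12
  H: 24
  O: 5
  S: 1
Molecular formula: C12H24O5S.
Molar mass = 280.379 g/mol.
Mass from S: 1 × 32.06 = 32.060 g/mol.
%S = 32.060 / 280.379 × 100 = 11.43%.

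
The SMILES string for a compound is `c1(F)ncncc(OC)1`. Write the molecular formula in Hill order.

C5H5FN2O

Atom tally by fragment:
  pyrimidine ring core → C:4 H:4 N:2
  (− 2 ring H displaced by substituents)
  + F → F:1
  + OCH3 → C:1 H:3 O:1
Element totals:
  C: 5
  H: 5
  F: 1
  N: 2
  O: 1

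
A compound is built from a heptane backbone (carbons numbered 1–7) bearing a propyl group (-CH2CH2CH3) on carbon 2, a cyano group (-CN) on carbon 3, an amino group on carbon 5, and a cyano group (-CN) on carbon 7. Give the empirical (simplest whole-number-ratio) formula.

Atom tally by fragment:
  CH3 → C:1 H:3
  CH(CH2CH2CH3) → C:4 H:8
  CH(CN) → C:2 H:1 N:1
  CH2 → C:1 H:2
  CH(NH2) → C:1 H:3 N:1
  CH2 → C:1 H:2
  CH2CN → C:2 H:2 N:1
Element totals:
  C: 12
  H: 21
  N: 3
Molecular formula: C12H21N3.
gcd of subscripts = 3; dividing each by 3:
  C: 12/3 = 4
  H: 21/3 = 7
  N: 3/3 = 1

C4H7N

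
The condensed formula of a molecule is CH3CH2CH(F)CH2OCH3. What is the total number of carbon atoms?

Atom tally by fragment:
  CH3 → C:1 H:3
  CH2 → C:1 H:2
  CH(F) → C:1 H:1 F:1
  CH2OCH3 → C:2 H:5 O:1
Element totals:
  C: 5
  H: 11
  F: 1
  O: 1

5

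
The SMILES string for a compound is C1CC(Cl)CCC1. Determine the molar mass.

Atom tally by fragment:
  cyclohexane ring core → C:6 H:12
  (− 1 ring H displaced by substituents)
  + Cl → Cl:1
Element totals:
  C: 6
  H: 11
  Cl: 1
Molecular formula: C6H11Cl.
  M = 6(12.011) + 11(1.008) + 35.45
    = 72.066 + 11.088 + 35.450 = 118.604

118.60 g/mol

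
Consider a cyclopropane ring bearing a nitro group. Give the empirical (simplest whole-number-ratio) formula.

C3H5NO2

Atom tally by fragment:
  cyclopropane ring core → C:3 H:6
  (− 1 ring H displaced by substituents)
  + NO2 → N:1 O:2
Element totals:
  C: 3
  H: 5
  N: 1
  O: 2
Molecular formula: C3H5NO2.
gcd of subscripts (3, 5, 1, 2) = 1, so the empirical formula equals the molecular formula.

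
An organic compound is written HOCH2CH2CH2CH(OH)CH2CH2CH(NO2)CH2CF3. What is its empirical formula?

C9H16F3NO4

Element totals:
  C: 9
  H: 16
  F: 3
  N: 1
  O: 4
Molecular formula: C9H16F3NO4.
gcd of subscripts (9, 3, 16, 1, 4) = 1, so the empirical formula equals the molecular formula.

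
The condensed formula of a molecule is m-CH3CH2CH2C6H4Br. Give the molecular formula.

Element totals:
  C: 9
  H: 11
  Br: 1

C9H11Br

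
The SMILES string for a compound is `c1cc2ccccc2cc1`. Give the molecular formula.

Atom tally by fragment:
  naphthalene ring system core → C:10 H:8
Element totals:
  C: 10
  H: 8

C10H8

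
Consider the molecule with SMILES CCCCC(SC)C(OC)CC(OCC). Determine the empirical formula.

C12H26O2S

Atom tally by fragment:
  CH3 → C:1 H:3
  CH2 → C:1 H:2
  CH2 → C:1 H:2
  CH2 → C:1 H:2
  CH(SCH3) → C:2 H:4 S:1
  CH(OCH3) → C:2 H:4 O:1
  CH2 → C:1 H:2
  CH2OC2H5 → C:3 H:7 O:1
Element totals:
  C: 12
  H: 26
  O: 2
  S: 1
Molecular formula: C12H26O2S.
gcd of subscripts (12, 26, 2, 1) = 1, so the empirical formula equals the molecular formula.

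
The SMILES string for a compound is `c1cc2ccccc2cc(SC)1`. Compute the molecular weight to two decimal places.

Atom tally by fragment:
  naphthalene ring system core → C:10 H:8
  (− 1 ring H displaced by substituents)
  + SCH3 → C:1 H:3 S:1
Element totals:
  C: 11
  H: 10
  S: 1
Molecular formula: C11H10S.
  M = 11(12.011) + 10(1.008) + 32.06
    = 132.121 + 10.080 + 32.060 = 174.261

174.26 g/mol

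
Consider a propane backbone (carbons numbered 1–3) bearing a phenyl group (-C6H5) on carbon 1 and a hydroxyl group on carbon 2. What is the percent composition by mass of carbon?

Atom tally by fragment:
  C6H5CH2 → C:7 H:7
  CH(OH) → C:1 H:2 O:1
  CH3 → C:1 H:3
Element totals:
  C: 9
  H: 12
  O: 1
Molecular formula: C9H12O.
Molar mass = 136.194 g/mol.
Mass from C: 9 × 12.011 = 108.099 g/mol.
%C = 108.099 / 136.194 × 100 = 79.37%.

79.37%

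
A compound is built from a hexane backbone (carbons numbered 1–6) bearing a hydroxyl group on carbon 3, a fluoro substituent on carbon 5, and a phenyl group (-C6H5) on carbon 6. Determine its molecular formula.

Atom tally by fragment:
  CH3 → C:1 H:3
  CH2 → C:1 H:2
  CH(OH) → C:1 H:2 O:1
  CH2 → C:1 H:2
  CH(F) → C:1 H:1 F:1
  CH2C6H5 → C:7 H:7
Element totals:
  C: 12
  H: 17
  F: 1
  O: 1

C12H17FO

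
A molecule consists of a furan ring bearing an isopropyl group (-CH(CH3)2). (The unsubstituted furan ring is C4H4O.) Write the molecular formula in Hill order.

C7H10O

Atom tally by fragment:
  furan ring core → C:4 H:4 O:1
  (− 1 ring H displaced by substituents)
  + CH(CH3)2 → C:3 H:7
Element totals:
  C: 7
  H: 10
  O: 1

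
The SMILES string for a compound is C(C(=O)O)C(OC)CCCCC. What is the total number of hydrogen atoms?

18

Atom tally by fragment:
  HOOCCH2 → C:2 H:3 O:2
  CH(OCH3) → C:2 H:4 O:1
  CH2 → C:1 H:2
  CH2 → C:1 H:2
  CH2 → C:1 H:2
  CH2 → C:1 H:2
  CH3 → C:1 H:3
Element totals:
  C: 9
  H: 18
  O: 3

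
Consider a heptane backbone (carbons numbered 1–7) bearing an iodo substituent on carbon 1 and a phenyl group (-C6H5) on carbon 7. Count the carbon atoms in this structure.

13

Atom tally by fragment:
  ICH2 → C:1 H:2 I:1
  CH2 → C:1 H:2
  CH2 → C:1 H:2
  CH2 → C:1 H:2
  CH2 → C:1 H:2
  CH2 → C:1 H:2
  CH2C6H5 → C:7 H:7
Element totals:
  C: 13
  H: 19
  I: 1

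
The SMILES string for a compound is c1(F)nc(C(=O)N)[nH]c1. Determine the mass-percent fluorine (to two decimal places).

14.72%

Atom tally by fragment:
  imidazole ring core → C:3 H:4 N:2
  (− 2 ring H displaced by substituents)
  + F → F:1
  + CONH2 → C:1 H:2 O:1 N:1
Element totals:
  C: 4
  H: 4
  F: 1
  N: 3
  O: 1
Molecular formula: C4H4FN3O.
Molar mass = 129.094 g/mol.
Mass from F: 1 × 18.998 = 18.998 g/mol.
%F = 18.998 / 129.094 × 100 = 14.72%.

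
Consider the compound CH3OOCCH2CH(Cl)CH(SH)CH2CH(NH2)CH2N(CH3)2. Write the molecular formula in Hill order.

Atom tally by fragment:
  CH3OOCCH2 → C:3 H:5 O:2
  CH(Cl) → C:1 H:1 Cl:1
  CH(SH) → C:1 H:2 S:1
  CH2 → C:1 H:2
  CH(NH2) → C:1 H:3 N:1
  CH2N(CH3)2 → C:3 H:8 N:1
Element totals:
  C: 10
  H: 21
  Cl: 1
  N: 2
  O: 2
  S: 1

C10H21ClN2O2S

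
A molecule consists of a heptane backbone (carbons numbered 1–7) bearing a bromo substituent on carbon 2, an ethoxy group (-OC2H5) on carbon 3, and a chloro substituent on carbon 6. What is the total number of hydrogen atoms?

18

Atom tally by fragment:
  CH3 → C:1 H:3
  CH(Br) → C:1 H:1 Br:1
  CH(OC2H5) → C:3 H:6 O:1
  CH2 → C:1 H:2
  CH2 → C:1 H:2
  CH(Cl) → C:1 H:1 Cl:1
  CH3 → C:1 H:3
Element totals:
  C: 9
  H: 18
  Br: 1
  Cl: 1
  O: 1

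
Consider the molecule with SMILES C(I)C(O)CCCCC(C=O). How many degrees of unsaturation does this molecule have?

Atom tally by fragment:
  ICH2 → C:1 H:2 I:1
  CH(OH) → C:1 H:2 O:1
  CH2 → C:1 H:2
  CH2 → C:1 H:2
  CH2 → C:1 H:2
  CH2 → C:1 H:2
  CH2CHO → C:2 H:3 O:1
Element totals:
  C: 8
  H: 15
  I: 1
  O: 2
Molecular formula: C8H15IO2.
DoU = (2C + 2 + N − H − X) / 2 = (2·8 + 2 + 0 − 15 − 1) / 2 = 1.

1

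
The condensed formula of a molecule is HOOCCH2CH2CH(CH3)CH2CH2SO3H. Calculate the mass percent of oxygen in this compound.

38.05%

Atom tally by fragment:
  HOOCCH2 → C:2 H:3 O:2
  CH2 → C:1 H:2
  CH(CH3) → C:2 H:4
  CH2 → C:1 H:2
  CH2SO3H → C:1 H:3 S:1 O:3
Element totals:
  C: 7
  H: 14
  O: 5
  S: 1
Molecular formula: C7H14O5S.
Molar mass = 210.244 g/mol.
Mass from O: 5 × 15.999 = 79.995 g/mol.
%O = 79.995 / 210.244 × 100 = 38.05%.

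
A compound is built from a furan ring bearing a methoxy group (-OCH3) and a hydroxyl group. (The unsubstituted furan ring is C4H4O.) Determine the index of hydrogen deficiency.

Atom tally by fragment:
  furan ring core → C:4 H:4 O:1
  (− 2 ring H displaced by substituents)
  + OCH3 → C:1 H:3 O:1
  + OH → O:1 H:1
Element totals:
  C: 5
  H: 6
  O: 3
Molecular formula: C5H6O3.
DoU = (2C + 2 + N − H − X) / 2 = (2·5 + 2 + 0 − 6 − 0) / 2 = 3.

3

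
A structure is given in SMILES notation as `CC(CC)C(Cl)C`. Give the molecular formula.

C6H13Cl

Atom tally by fragment:
  CH3 → C:1 H:3
  CH(C2H5) → C:3 H:6
  CH(Cl) → C:1 H:1 Cl:1
  CH3 → C:1 H:3
Element totals:
  C: 6
  H: 13
  Cl: 1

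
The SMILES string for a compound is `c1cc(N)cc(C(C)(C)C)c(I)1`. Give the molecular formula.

C10H14IN

Atom tally by fragment:
  benzene ring core → C:6 H:6
  (− 3 ring H displaced by substituents)
  + NH2 → N:1 H:2
  + C(CH3)3 → C:4 H:9
  + I → I:1
Element totals:
  C: 10
  H: 14
  I: 1
  N: 1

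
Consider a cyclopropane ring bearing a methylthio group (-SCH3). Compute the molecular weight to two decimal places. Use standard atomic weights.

Atom tally by fragment:
  cyclopropane ring core → C:3 H:6
  (− 1 ring H displaced by substituents)
  + SCH3 → C:1 H:3 S:1
Element totals:
  C: 4
  H: 8
  S: 1
Molecular formula: C4H8S.
  M = 4(12.011) + 8(1.008) + 32.06
    = 48.044 + 8.064 + 32.060 = 88.168

88.17 g/mol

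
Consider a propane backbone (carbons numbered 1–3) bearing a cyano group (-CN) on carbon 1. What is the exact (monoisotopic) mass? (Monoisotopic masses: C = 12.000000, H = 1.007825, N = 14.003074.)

Atom tally by fragment:
  NCCH2 → C:2 H:2 N:1
  CH2 → C:1 H:2
  CH3 → C:1 H:3
Element totals:
  C: 4
  H: 7
  N: 1
Molecular formula: C4H7N.
  M = 4(12.0) + 7(1.007825) + 14.003074
    = 48.000000 + 7.054775 + 14.003074 = 69.057849

69.0578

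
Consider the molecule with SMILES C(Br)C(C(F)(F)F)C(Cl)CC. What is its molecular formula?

Atom tally by fragment:
  BrCH2 → C:1 H:2 Br:1
  CH(CF3) → C:2 H:1 F:3
  CH(Cl) → C:1 H:1 Cl:1
  CH2 → C:1 H:2
  CH3 → C:1 H:3
Element totals:
  C: 6
  H: 9
  Br: 1
  Cl: 1
  F: 3

C6H9BrClF3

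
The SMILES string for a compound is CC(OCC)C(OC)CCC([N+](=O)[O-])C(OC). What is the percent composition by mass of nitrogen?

5.62%

Atom tally by fragment:
  CH3 → C:1 H:3
  CH(OC2H5) → C:3 H:6 O:1
  CH(OCH3) → C:2 H:4 O:1
  CH2 → C:1 H:2
  CH2 → C:1 H:2
  CH(NO2) → C:1 H:1 N:1 O:2
  CH2OCH3 → C:2 H:5 O:1
Element totals:
  C: 11
  H: 23
  N: 1
  O: 5
Molecular formula: C11H23NO5.
Molar mass = 249.307 g/mol.
Mass from N: 1 × 14.007 = 14.007 g/mol.
%N = 14.007 / 249.307 × 100 = 5.62%.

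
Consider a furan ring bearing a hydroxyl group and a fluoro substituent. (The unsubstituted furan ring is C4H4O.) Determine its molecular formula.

Atom tally by fragment:
  furan ring core → C:4 H:4 O:1
  (− 2 ring H displaced by substituents)
  + OH → O:1 H:1
  + F → F:1
Element totals:
  C: 4
  H: 3
  F: 1
  O: 2

C4H3FO2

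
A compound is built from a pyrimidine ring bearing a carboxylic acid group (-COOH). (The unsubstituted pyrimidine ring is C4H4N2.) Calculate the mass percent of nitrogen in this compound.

22.57%

Atom tally by fragment:
  pyrimidine ring core → C:4 H:4 N:2
  (− 1 ring H displaced by substituents)
  + COOH → C:1 H:1 O:2
Element totals:
  C: 5
  H: 4
  N: 2
  O: 2
Molecular formula: C5H4N2O2.
Molar mass = 124.099 g/mol.
Mass from N: 2 × 14.007 = 28.014 g/mol.
%N = 28.014 / 124.099 × 100 = 22.57%.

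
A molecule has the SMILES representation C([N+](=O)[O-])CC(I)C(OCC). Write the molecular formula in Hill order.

C6H12INO3

Atom tally by fragment:
  O2NCH2 → C:1 H:2 N:1 O:2
  CH2 → C:1 H:2
  CH(I) → C:1 H:1 I:1
  CH2OC2H5 → C:3 H:7 O:1
Element totals:
  C: 6
  H: 12
  I: 1
  N: 1
  O: 3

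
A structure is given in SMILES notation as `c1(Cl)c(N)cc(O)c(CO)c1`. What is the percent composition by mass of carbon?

48.43%

Atom tally by fragment:
  benzene ring core → C:6 H:6
  (− 4 ring H displaced by substituents)
  + Cl → Cl:1
  + NH2 → N:1 H:2
  + OH → O:1 H:1
  + CH2OH → C:1 H:3 O:1
Element totals:
  C: 7
  H: 8
  Cl: 1
  N: 1
  O: 2
Molecular formula: C7H8ClNO2.
Molar mass = 173.596 g/mol.
Mass from C: 7 × 12.011 = 84.077 g/mol.
%C = 84.077 / 173.596 × 100 = 48.43%.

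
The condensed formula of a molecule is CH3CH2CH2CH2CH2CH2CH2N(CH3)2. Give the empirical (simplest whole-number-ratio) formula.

C9H21N

Atom tally by fragment:
  CH3 → C:1 H:3
  CH2 → C:1 H:2
  CH2 → C:1 H:2
  CH2 → C:1 H:2
  CH2 → C:1 H:2
  CH2 → C:1 H:2
  CH2N(CH3)2 → C:3 H:8 N:1
Element totals:
  C: 9
  H: 21
  N: 1
Molecular formula: C9H21N.
gcd of subscripts (9, 21, 1) = 1, so the empirical formula equals the molecular formula.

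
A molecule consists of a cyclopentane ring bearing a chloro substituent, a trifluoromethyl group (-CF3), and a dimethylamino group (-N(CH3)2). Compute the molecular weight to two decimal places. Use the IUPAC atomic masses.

Atom tally by fragment:
  cyclopentane ring core → C:5 H:10
  (− 3 ring H displaced by substituents)
  + Cl → Cl:1
  + CF3 → C:1 F:3
  + N(CH3)2 → N:1 C:2 H:6
Element totals:
  C: 8
  H: 13
  Cl: 1
  F: 3
  N: 1
Molecular formula: C8H13ClF3N.
  M = 8(12.011) + 13(1.008) + 35.45 + 3(18.998) + 14.007
    = 96.088 + 13.104 + 35.450 + 56.994 + 14.007 = 215.643

215.64 g/mol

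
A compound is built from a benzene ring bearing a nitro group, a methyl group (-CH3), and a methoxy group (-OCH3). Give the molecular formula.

C8H9NO3

Atom tally by fragment:
  benzene ring core → C:6 H:6
  (− 3 ring H displaced by substituents)
  + NO2 → N:1 O:2
  + CH3 → C:1 H:3
  + OCH3 → C:1 H:3 O:1
Element totals:
  C: 8
  H: 9
  N: 1
  O: 3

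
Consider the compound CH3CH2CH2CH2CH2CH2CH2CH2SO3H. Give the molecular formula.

Atom tally by fragment:
  CH3 → C:1 H:3
  CH2 → C:1 H:2
  CH2 → C:1 H:2
  CH2 → C:1 H:2
  CH2 → C:1 H:2
  CH2 → C:1 H:2
  CH2 → C:1 H:2
  CH2SO3H → C:1 H:3 S:1 O:3
Element totals:
  C: 8
  H: 18
  O: 3
  S: 1

C8H18O3S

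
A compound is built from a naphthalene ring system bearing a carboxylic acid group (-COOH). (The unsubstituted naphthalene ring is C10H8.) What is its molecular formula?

Atom tally by fragment:
  naphthalene ring system core → C:10 H:8
  (− 1 ring H displaced by substituents)
  + COOH → C:1 H:1 O:2
Element totals:
  C: 11
  H: 8
  O: 2

C11H8O2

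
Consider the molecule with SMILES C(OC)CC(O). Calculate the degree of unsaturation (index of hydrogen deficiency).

Atom tally by fragment:
  CH3OCH2 → C:2 H:5 O:1
  CH2 → C:1 H:2
  CH2OH → C:1 H:3 O:1
Element totals:
  C: 4
  H: 10
  O: 2
Molecular formula: C4H10O2.
DoU = (2C + 2 + N − H − X) / 2 = (2·4 + 2 + 0 − 10 − 0) / 2 = 0.

0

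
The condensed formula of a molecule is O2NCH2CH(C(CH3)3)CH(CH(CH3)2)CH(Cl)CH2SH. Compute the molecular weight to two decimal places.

Element totals:
  C: 12
  H: 24
  Cl: 1
  N: 1
  O: 2
  S: 1
Molecular formula: C12H24ClNO2S.
  M = 12(12.011) + 24(1.008) + 35.45 + 14.007 + 2(15.999) + 32.06
    = 144.132 + 24.192 + 35.450 + 14.007 + 31.998 + 32.060 = 281.839

281.84 g/mol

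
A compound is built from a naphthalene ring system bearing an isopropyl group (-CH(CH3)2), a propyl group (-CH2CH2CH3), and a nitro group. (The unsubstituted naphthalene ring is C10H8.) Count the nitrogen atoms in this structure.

Atom tally by fragment:
  naphthalene ring system core → C:10 H:8
  (− 3 ring H displaced by substituents)
  + CH(CH3)2 → C:3 H:7
  + CH2CH2CH3 → C:3 H:7
  + NO2 → N:1 O:2
Element totals:
  C: 16
  H: 19
  N: 1
  O: 2

1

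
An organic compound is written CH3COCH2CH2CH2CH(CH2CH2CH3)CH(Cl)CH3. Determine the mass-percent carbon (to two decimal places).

Element totals:
  C: 11
  H: 21
  Cl: 1
  O: 1
Molecular formula: C11H21ClO.
Molar mass = 204.738 g/mol.
Mass from C: 11 × 12.011 = 132.121 g/mol.
%C = 132.121 / 204.738 × 100 = 64.53%.

64.53%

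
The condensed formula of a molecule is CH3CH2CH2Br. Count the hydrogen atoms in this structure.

7

Element totals:
  C: 3
  H: 7
  Br: 1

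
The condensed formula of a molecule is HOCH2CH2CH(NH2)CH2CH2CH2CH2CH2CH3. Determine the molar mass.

Element totals:
  C: 9
  H: 21
  N: 1
  O: 1
Molecular formula: C9H21NO.
  M = 9(12.011) + 21(1.008) + 14.007 + 15.999
    = 108.099 + 21.168 + 14.007 + 15.999 = 159.273

159.27 g/mol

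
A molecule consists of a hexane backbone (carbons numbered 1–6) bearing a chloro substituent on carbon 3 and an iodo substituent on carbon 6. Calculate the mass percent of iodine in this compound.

51.48%

Atom tally by fragment:
  CH3 → C:1 H:3
  CH2 → C:1 H:2
  CH(Cl) → C:1 H:1 Cl:1
  CH2 → C:1 H:2
  CH2 → C:1 H:2
  CH2I → C:1 H:2 I:1
Element totals:
  C: 6
  H: 12
  Cl: 1
  I: 1
Molecular formula: C6H12ClI.
Molar mass = 246.516 g/mol.
Mass from I: 1 × 126.904 = 126.904 g/mol.
%I = 126.904 / 246.516 × 100 = 51.48%.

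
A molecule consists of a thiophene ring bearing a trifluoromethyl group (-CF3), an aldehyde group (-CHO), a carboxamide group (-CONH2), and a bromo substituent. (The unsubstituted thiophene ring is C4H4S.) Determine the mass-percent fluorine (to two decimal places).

18.87%

Atom tally by fragment:
  thiophene ring core → C:4 H:4 S:1
  (− 4 ring H displaced by substituents)
  + CF3 → C:1 F:3
  + CHO → C:1 H:1 O:1
  + CONH2 → C:1 H:2 O:1 N:1
  + Br → Br:1
Element totals:
  C: 7
  H: 3
  Br: 1
  F: 3
  N: 1
  O: 2
  S: 1
Molecular formula: C7H3BrF3NO2S.
Molar mass = 302.064 g/mol.
Mass from F: 3 × 18.998 = 56.994 g/mol.
%F = 56.994 / 302.064 × 100 = 18.87%.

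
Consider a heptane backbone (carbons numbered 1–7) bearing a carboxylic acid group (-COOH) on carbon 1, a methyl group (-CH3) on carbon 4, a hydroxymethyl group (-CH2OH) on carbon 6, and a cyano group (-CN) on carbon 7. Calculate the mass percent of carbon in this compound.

61.95%

Atom tally by fragment:
  HOOCCH2 → C:2 H:3 O:2
  CH2 → C:1 H:2
  CH2 → C:1 H:2
  CH(CH3) → C:2 H:4
  CH2 → C:1 H:2
  CH(CH2OH) → C:2 H:4 O:1
  CH2CN → C:2 H:2 N:1
Element totals:
  C: 11
  H: 19
  N: 1
  O: 3
Molecular formula: C11H19NO3.
Molar mass = 213.277 g/mol.
Mass from C: 11 × 12.011 = 132.121 g/mol.
%C = 132.121 / 213.277 × 100 = 61.95%.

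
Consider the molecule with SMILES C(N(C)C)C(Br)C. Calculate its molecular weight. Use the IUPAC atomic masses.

166.06 g/mol

Atom tally by fragment:
  (CH3)2NCH2 → C:3 H:8 N:1
  CH(Br) → C:1 H:1 Br:1
  CH3 → C:1 H:3
Element totals:
  C: 5
  H: 12
  Br: 1
  N: 1
Molecular formula: C5H12BrN.
  M = 5(12.011) + 12(1.008) + 79.904 + 14.007
    = 60.055 + 12.096 + 79.904 + 14.007 = 166.062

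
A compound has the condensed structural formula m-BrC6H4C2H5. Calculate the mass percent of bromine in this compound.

Atom tally by fragment:
  benzene ring core → C:6 H:6
  (− 2 ring H displaced by substituents)
  + Br → Br:1
  + C2H5 → C:2 H:5
Element totals:
  C: 8
  H: 9
  Br: 1
Molecular formula: C8H9Br.
Molar mass = 185.064 g/mol.
Mass from Br: 1 × 79.904 = 79.904 g/mol.
%Br = 79.904 / 185.064 × 100 = 43.18%.

43.18%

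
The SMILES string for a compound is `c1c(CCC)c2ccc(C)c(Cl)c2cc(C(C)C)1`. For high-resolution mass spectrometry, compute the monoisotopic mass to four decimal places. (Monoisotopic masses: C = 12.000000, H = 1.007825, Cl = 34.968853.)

Atom tally by fragment:
  naphthalene ring system core → C:10 H:8
  (− 4 ring H displaced by substituents)
  + CH2CH2CH3 → C:3 H:7
  + CH3 → C:1 H:3
  + Cl → Cl:1
  + CH(CH3)2 → C:3 H:7
Element totals:
  C: 17
  H: 21
  Cl: 1
Molecular formula: C17H21Cl.
  M = 17(12.0) + 21(1.007825) + 34.968853
    = 204.000000 + 21.164325 + 34.968853 = 260.133178

260.1332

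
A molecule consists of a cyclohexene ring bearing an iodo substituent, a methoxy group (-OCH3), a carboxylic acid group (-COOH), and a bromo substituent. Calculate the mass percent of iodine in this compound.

Atom tally by fragment:
  cyclohexene ring core → C:6 H:10
  (− 4 ring H displaced by substituents)
  + I → I:1
  + OCH3 → C:1 H:3 O:1
  + COOH → C:1 H:1 O:2
  + Br → Br:1
Element totals:
  C: 8
  H: 10
  Br: 1
  I: 1
  O: 3
Molecular formula: C8H10BrIO3.
Molar mass = 360.973 g/mol.
Mass from I: 1 × 126.904 = 126.904 g/mol.
%I = 126.904 / 360.973 × 100 = 35.16%.

35.16%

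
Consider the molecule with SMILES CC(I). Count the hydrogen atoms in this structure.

5

Atom tally by fragment:
  CH3 → C:1 H:3
  CH2I → C:1 H:2 I:1
Element totals:
  C: 2
  H: 5
  I: 1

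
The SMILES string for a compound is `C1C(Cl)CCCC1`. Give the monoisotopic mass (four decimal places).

118.0549

Atom tally by fragment:
  cyclohexane ring core → C:6 H:12
  (− 1 ring H displaced by substituents)
  + Cl → Cl:1
Element totals:
  C: 6
  H: 11
  Cl: 1
Molecular formula: C6H11Cl.
  M = 6(12.0) + 11(1.007825) + 34.968853
    = 72.000000 + 11.086075 + 34.968853 = 118.054928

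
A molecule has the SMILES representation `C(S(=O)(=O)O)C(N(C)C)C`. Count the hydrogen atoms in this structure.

Atom tally by fragment:
  HO3SCH2 → C:1 H:3 S:1 O:3
  CH(N(CH3)2) → C:3 H:7 N:1
  CH3 → C:1 H:3
Element totals:
  C: 5
  H: 13
  N: 1
  O: 3
  S: 1

13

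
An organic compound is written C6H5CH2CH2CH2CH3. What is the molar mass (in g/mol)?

Element totals:
  C: 10
  H: 14
Molecular formula: C10H14.
  M = 10(12.011) + 14(1.008)
    = 120.110 + 14.112 = 134.222

134.22 g/mol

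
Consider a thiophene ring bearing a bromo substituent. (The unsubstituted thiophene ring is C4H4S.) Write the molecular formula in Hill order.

C4H3BrS

Atom tally by fragment:
  thiophene ring core → C:4 H:4 S:1
  (− 1 ring H displaced by substituents)
  + Br → Br:1
Element totals:
  C: 4
  H: 3
  Br: 1
  S: 1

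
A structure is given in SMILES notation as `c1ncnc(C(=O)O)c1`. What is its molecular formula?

Atom tally by fragment:
  pyrimidine ring core → C:4 H:4 N:2
  (− 1 ring H displaced by substituents)
  + COOH → C:1 H:1 O:2
Element totals:
  C: 5
  H: 4
  N: 2
  O: 2

C5H4N2O2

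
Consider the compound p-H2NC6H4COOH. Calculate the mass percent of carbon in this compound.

61.31%

Atom tally by fragment:
  benzene ring core → C:6 H:6
  (− 2 ring H displaced by substituents)
  + NH2 → N:1 H:2
  + COOH → C:1 H:1 O:2
Element totals:
  C: 7
  H: 7
  N: 1
  O: 2
Molecular formula: C7H7NO2.
Molar mass = 137.138 g/mol.
Mass from C: 7 × 12.011 = 84.077 g/mol.
%C = 84.077 / 137.138 × 100 = 61.31%.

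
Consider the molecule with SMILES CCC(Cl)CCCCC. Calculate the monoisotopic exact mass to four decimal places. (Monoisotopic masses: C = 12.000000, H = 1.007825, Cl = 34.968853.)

Atom tally by fragment:
  CH3 → C:1 H:3
  CH2 → C:1 H:2
  CH(Cl) → C:1 H:1 Cl:1
  CH2 → C:1 H:2
  CH2 → C:1 H:2
  CH2 → C:1 H:2
  CH2 → C:1 H:2
  CH3 → C:1 H:3
Element totals:
  C: 8
  H: 17
  Cl: 1
Molecular formula: C8H17Cl.
  M = 8(12.0) + 17(1.007825) + 34.968853
    = 96.000000 + 17.133025 + 34.968853 = 148.101878

148.1019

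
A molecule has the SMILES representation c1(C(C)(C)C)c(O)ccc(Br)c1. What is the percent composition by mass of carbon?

52.42%

Atom tally by fragment:
  benzene ring core → C:6 H:6
  (− 3 ring H displaced by substituents)
  + C(CH3)3 → C:4 H:9
  + OH → O:1 H:1
  + Br → Br:1
Element totals:
  C: 10
  H: 13
  Br: 1
  O: 1
Molecular formula: C10H13BrO.
Molar mass = 229.117 g/mol.
Mass from C: 10 × 12.011 = 120.110 g/mol.
%C = 120.110 / 229.117 × 100 = 52.42%.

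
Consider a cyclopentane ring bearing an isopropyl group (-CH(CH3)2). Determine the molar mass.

112.22 g/mol

Atom tally by fragment:
  cyclopentane ring core → C:5 H:10
  (− 1 ring H displaced by substituents)
  + CH(CH3)2 → C:3 H:7
Element totals:
  C: 8
  H: 16
Molecular formula: C8H16.
  M = 8(12.011) + 16(1.008)
    = 96.088 + 16.128 = 112.216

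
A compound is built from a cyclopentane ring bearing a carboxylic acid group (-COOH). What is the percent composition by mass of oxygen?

28.03%

Atom tally by fragment:
  cyclopentane ring core → C:5 H:10
  (− 1 ring H displaced by substituents)
  + COOH → C:1 H:1 O:2
Element totals:
  C: 6
  H: 10
  O: 2
Molecular formula: C6H10O2.
Molar mass = 114.144 g/mol.
Mass from O: 2 × 15.999 = 31.998 g/mol.
%O = 31.998 / 114.144 × 100 = 28.03%.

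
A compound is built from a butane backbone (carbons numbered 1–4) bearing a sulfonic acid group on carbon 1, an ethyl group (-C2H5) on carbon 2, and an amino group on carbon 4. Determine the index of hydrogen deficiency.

0

Atom tally by fragment:
  HO3SCH2 → C:1 H:3 S:1 O:3
  CH(C2H5) → C:3 H:6
  CH2 → C:1 H:2
  CH2NH2 → C:1 H:4 N:1
Element totals:
  C: 6
  H: 15
  N: 1
  O: 3
  S: 1
Molecular formula: C6H15NO3S.
DoU = (2C + 2 + N − H − X) / 2 = (2·6 + 2 + 1 − 15 − 0) / 2 = 0.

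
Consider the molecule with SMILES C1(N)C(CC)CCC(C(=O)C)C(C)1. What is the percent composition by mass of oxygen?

Atom tally by fragment:
  cyclohexane ring core → C:6 H:12
  (− 4 ring H displaced by substituents)
  + NH2 → N:1 H:2
  + C2H5 → C:2 H:5
  + COCH3 → C:2 H:3 O:1
  + CH3 → C:1 H:3
Element totals:
  C: 11
  H: 21
  N: 1
  O: 1
Molecular formula: C11H21NO.
Molar mass = 183.295 g/mol.
Mass from O: 1 × 15.999 = 15.999 g/mol.
%O = 15.999 / 183.295 × 100 = 8.73%.

8.73%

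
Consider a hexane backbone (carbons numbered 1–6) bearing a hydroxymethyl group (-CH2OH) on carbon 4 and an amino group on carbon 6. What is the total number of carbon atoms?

7

Atom tally by fragment:
  CH3 → C:1 H:3
  CH2 → C:1 H:2
  CH2 → C:1 H:2
  CH(CH2OH) → C:2 H:4 O:1
  CH2 → C:1 H:2
  CH2NH2 → C:1 H:4 N:1
Element totals:
  C: 7
  H: 17
  N: 1
  O: 1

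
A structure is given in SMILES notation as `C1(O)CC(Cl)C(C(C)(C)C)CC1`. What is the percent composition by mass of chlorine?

Atom tally by fragment:
  cyclohexane ring core → C:6 H:12
  (− 3 ring H displaced by substituents)
  + OH → O:1 H:1
  + Cl → Cl:1
  + C(CH3)3 → C:4 H:9
Element totals:
  C: 10
  H: 19
  Cl: 1
  O: 1
Molecular formula: C10H19ClO.
Molar mass = 190.711 g/mol.
Mass from Cl: 1 × 35.45 = 35.450 g/mol.
%Cl = 35.450 / 190.711 × 100 = 18.59%.

18.59%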